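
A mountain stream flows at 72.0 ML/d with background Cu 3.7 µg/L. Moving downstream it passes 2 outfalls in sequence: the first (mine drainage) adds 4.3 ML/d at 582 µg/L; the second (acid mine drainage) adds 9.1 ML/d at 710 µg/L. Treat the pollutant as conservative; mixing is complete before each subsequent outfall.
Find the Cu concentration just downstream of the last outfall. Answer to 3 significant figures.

108 µg/L

Outfall 1: combined Q = 76.30 ML/d; C = (72.00·3.700 + 4.300·582.0)/76.30 = 36.29 µg/L.
Outfall 2: combined Q = 85.40 ML/d; C = (76.30·36.29 + 9.100·710.0)/85.40 = 108.1 µg/L.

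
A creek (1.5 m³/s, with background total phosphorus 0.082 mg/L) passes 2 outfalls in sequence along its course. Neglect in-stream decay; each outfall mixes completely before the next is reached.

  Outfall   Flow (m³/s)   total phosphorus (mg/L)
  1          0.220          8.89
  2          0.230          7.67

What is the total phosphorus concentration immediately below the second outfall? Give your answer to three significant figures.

1.97 mg/L

Below outfall 1: Q → 1.720 m³/s, C = (1.500·0.08200 + 0.2200·8.890)/1.720 = 1.209 mg/L.
Below outfall 2: Q → 1.950 m³/s, C = (1.720·1.209 + 0.2300·7.670)/1.950 = 1.971 mg/L.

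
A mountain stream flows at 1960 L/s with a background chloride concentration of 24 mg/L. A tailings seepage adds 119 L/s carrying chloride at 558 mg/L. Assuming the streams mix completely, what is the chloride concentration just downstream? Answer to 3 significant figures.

Conservation of mass: C = (1960·24.00 + 119.0·558.0) / 2079 = 113400/2079 = 54.57 mg/L.

54.6 mg/L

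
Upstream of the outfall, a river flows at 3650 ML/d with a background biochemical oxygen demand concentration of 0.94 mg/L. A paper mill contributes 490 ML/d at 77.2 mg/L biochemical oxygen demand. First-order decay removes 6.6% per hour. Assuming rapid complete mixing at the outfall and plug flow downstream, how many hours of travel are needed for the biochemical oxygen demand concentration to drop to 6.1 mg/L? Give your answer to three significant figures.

7.19 h

Conservation of mass: C = (3650·0.9400 + 490.0·77.20) / 4140 = 41260/4140 = 9.966 mg/L.
6.6%/h lost → k = −ln(1 − 0.066) = 0.06828 h⁻¹.
9.966·exp(−k·t) = 6.1 → t = ln(9.966/6.1)/k = 25880 s = 7.189 h.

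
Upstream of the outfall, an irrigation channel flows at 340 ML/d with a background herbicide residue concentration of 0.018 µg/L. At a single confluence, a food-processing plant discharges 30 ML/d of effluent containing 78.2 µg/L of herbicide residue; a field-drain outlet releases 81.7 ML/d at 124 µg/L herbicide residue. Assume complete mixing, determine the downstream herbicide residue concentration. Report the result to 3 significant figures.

Mixed concentration C = ΣQC/ΣQ = (340.0·0.01800 + 30.00·78.20 + 81.70·124.0) / 451.7 = 12480/451.7 = 27.64 µg/L.

27.6 µg/L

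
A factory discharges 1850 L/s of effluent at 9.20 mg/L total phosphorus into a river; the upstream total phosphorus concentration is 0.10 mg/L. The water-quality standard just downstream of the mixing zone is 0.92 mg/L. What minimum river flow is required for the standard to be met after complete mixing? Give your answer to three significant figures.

18700 L/s

Set C_mix = 0.92: (Q·0.1000 + 1850·9.200) / (Q + 1850) = 0.92
→ Q = 1850·(9.200 − 0.92)/(0.92 − 0.1000) = 18680 L/s.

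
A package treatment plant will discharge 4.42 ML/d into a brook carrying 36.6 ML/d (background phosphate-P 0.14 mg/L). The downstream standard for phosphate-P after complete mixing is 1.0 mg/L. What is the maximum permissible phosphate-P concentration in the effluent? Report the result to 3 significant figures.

8.12 mg/L

At the limit, (Qr·Cr + Qe·Cₑ)/(Qr + Qe) = 1.0:
Cₑ = (41.02·1.0 − 36.60·0.1400) / 4.420 = 8.121 mg/L.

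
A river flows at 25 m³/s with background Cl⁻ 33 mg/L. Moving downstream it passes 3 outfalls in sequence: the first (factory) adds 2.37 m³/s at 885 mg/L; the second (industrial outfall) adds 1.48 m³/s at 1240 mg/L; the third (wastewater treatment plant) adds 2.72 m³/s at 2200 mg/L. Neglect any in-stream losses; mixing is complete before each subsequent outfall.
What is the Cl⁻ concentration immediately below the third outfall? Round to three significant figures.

340 mg/L

After outfall 1: Q = 25.00 + 2.370 = 27.37 m³/s; C = (25.00·33.00 + 2.370·885.0)/27.37 = 106.8 mg/L.
After outfall 2: Q = 27.37 + 1.480 = 28.85 m³/s; C = (27.37·106.8 + 1.480·1240)/28.85 = 164.9 mg/L.
After outfall 3: Q = 28.85 + 2.720 = 31.57 m³/s; C = (28.85·164.9 + 2.720·2200)/31.57 = 340.2 mg/L.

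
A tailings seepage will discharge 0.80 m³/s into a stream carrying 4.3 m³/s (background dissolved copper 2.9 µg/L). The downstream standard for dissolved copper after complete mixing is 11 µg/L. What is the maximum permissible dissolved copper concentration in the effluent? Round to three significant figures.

At the limit, (Qr·Cr + Qe·Cₑ)/(Qr + Qe) = 11:
Cₑ = (5.100·11 − 4.300·2.900) / 0.8000 = 54.54 µg/L.

54.5 µg/L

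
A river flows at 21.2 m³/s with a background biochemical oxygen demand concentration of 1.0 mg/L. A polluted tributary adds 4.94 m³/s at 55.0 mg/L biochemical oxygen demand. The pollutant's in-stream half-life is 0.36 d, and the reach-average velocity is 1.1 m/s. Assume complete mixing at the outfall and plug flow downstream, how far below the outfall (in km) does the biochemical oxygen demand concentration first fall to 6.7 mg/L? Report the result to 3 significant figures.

25.4 km

Flow-weighted average: C = (21.20·1.000 + 4.940·55.00) / 26.14 = 292.9/26.14 = 11.21 mg/L.
Half-life 0.36 d → k = ln 2 / 0.36 = 1.925 d⁻¹.
Set 11.21·exp(−k·t) = 6.7 → t = ln(11.21/6.7)/k = 23080 s = 6.410 h.
Distance = v·t = 1.1·23080 = 25380 m = 25.38 km.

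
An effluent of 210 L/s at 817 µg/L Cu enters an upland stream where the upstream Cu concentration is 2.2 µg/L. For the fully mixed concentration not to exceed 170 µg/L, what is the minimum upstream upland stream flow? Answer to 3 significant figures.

Set C_mix = 170: (Q·2.200 + 210.0·817.0) / (Q + 210.0) = 170
→ Q = 210.0·(817.0 − 170)/(170 − 2.200) = 809.7 L/s.

810 L/s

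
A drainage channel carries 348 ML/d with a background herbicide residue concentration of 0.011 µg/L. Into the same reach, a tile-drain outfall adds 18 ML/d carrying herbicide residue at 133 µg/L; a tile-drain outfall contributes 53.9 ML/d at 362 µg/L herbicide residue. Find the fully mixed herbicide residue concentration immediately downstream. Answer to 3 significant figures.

52.2 µg/L

After mixing, C = (348.0·0.01100 + 18.00·133.0 + 53.90·362.0) / 419.9 = 21910/419.9 = 52.18 µg/L.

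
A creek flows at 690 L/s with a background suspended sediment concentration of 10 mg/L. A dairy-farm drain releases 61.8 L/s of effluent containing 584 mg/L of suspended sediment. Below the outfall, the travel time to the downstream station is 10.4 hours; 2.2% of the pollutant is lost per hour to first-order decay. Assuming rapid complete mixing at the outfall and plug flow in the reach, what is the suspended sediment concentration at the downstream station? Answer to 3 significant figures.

45.4 mg/L

Mass balance: C = (690.0·10.00 + 61.80·584.0) / 751.8 = 42990/751.8 = 57.18 mg/L.
2.2%/h lost → k = −ln(1 − 0.022) = 0.02225 h⁻¹.
After decay, C = 57.18 × e^(−kt) = 57.18 × 0.7935 = 45.37 mg/L.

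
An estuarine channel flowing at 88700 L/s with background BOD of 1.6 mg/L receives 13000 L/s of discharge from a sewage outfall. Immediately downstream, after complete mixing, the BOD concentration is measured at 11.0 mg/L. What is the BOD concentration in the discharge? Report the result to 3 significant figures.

Mass balance: 88700·1.600 + 13000·Cₑ = 101700·11.00
→ Cₑ = (101700·11.00 − 88700·1.600) / 13000 = 75.14 mg/L.

75.1 mg/L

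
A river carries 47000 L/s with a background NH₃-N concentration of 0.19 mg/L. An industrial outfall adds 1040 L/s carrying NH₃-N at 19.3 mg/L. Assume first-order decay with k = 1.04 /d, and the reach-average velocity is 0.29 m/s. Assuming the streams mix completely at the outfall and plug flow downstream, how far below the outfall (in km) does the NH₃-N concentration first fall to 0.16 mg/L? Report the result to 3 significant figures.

Mixed concentration C = ΣQC/ΣQ = (47000·0.1900 + 1040·19.30) / 48040 = 29000/48040 = 0.6037 mg/L.
Set 0.6037·exp(−k·t) = 0.16 → t = ln(0.6037/0.16)/k = 110300 s = 30.64 h.
Distance = v·t = 0.29·110300 = 31990 m = 31.99 km.

32.0 km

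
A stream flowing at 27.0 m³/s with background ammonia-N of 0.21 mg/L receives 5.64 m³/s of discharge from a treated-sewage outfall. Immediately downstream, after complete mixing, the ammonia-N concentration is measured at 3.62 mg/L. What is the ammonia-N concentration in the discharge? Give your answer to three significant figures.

19.9 mg/L

Mass balance: 27.00·0.2100 + 5.640·Cₑ = 32.64·3.620
→ Cₑ = (32.64·3.620 − 27.00·0.2100) / 5.640 = 19.94 mg/L.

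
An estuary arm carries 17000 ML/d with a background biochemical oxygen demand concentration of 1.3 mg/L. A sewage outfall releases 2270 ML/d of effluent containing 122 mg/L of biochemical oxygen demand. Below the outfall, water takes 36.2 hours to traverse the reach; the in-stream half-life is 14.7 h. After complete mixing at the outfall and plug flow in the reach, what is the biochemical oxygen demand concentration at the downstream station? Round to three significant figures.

Flow-weighted average: C = (17000·1.300 + 2270·122.0) / 19270 = 299000/19270 = 15.52 mg/L.
Half-life 14.7 h → k = ln 2 / 14.7 = 0.04715 h⁻¹ = 1.132 d⁻¹.
After decay, C = 15.52 × e^(−kt) = 15.52 × 0.1814 = 2.815 mg/L.

2.82 mg/L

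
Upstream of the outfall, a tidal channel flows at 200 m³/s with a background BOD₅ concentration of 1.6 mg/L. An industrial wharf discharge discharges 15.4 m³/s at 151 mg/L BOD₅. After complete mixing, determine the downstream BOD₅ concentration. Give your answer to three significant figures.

After mixing, C = (200.0·1.600 + 15.40·151.0) / 215.4 = 2645/215.4 = 12.28 mg/L.

12.3 mg/L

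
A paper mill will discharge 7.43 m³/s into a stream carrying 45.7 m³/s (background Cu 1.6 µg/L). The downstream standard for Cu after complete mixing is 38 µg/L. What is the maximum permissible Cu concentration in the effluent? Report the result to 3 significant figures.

At the limit, (Qr·Cr + Qe·Cₑ)/(Qr + Qe) = 38:
Cₑ = (53.13·38 − 45.70·1.600) / 7.430 = 261.9 µg/L.

262 µg/L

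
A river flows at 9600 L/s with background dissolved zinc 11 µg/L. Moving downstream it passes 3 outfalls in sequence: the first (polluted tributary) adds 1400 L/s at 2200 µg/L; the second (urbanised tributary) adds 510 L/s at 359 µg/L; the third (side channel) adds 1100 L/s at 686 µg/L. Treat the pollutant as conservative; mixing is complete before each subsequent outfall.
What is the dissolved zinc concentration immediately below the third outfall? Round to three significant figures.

Outfall 1: combined Q = 11000 L/s; C = (9600·11.00 + 1400·2200)/11000 = 289.6 µg/L.
Outfall 2: combined Q = 11510 L/s; C = (11000·289.6 + 510.0·359.0)/11510 = 292.7 µg/L.
Outfall 3: combined Q = 12610 L/s; C = (11510·292.7 + 1100·686.0)/12610 = 327.0 µg/L.

327 µg/L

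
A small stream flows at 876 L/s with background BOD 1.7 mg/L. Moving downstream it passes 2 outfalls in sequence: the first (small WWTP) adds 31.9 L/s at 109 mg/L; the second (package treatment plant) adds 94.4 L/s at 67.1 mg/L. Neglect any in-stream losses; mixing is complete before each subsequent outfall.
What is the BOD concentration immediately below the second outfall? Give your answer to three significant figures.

Below outfall 1: Q → 907.9 L/s, C = (876.0·1.700 + 31.90·109.0)/907.9 = 5.470 mg/L.
Below outfall 2: Q → 1002 L/s, C = (907.9·5.470 + 94.40·67.10)/1002 = 11.27 mg/L.

11.3 mg/L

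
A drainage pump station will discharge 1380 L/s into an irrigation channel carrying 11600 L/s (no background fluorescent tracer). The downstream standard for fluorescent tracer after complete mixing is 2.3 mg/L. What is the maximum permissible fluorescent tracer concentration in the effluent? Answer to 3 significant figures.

At the limit, (Qr·Cr + Qe·Cₑ)/(Qr + Qe) = 2.3:
Cₑ = (12980·2.3 − 11600·0) / 1380 = 21.63 mg/L.

21.6 mg/L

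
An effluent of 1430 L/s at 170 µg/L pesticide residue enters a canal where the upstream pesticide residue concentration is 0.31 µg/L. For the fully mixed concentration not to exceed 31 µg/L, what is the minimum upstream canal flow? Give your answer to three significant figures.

6480 L/s

Set C_mix = 31: (Q·0.3100 + 1430·170.0) / (Q + 1430) = 31
→ Q = 1430·(170.0 − 31)/(31 − 0.3100) = 6477 L/s.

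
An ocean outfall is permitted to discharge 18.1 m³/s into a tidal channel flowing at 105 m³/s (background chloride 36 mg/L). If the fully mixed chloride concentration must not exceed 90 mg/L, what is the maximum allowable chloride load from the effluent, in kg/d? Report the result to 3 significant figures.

Mass balance at the limit: 105.0·36.00 + 18.10·Cₑ = 123.1·90 → Cₑ = 403.3 mg/L.
Load = 18.10 m³/s × 403.3 g/m³ × 86 400 s/d = 630600 kg/d.

631000 kg/d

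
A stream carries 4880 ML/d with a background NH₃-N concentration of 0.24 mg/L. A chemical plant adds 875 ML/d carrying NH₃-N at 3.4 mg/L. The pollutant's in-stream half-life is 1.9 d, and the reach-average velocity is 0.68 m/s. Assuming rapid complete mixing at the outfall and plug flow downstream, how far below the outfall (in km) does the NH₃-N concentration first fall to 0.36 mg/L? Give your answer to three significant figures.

112 km

Flow-weighted average: C = (4880·0.2400 + 875.0·3.400) / 5755 = 4146/5755 = 0.7205 mg/L.
Half-life 1.9 d → k = ln 2 / 1.9 = 0.3648 d⁻¹.
Set 0.7205·exp(−k·t) = 0.36 → t = ln(0.7205/0.36)/k = 164300 s = 45.64 h.
Distance = v·t = 0.68·164300 = 111700 m = 111.7 km.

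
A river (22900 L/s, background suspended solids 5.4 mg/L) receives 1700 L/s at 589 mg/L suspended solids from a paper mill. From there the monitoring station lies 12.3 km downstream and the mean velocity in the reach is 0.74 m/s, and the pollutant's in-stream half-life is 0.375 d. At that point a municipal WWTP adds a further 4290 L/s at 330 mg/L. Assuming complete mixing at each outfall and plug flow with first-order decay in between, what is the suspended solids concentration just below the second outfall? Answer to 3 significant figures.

76.3 mg/L

Mixed concentration C = ΣQC/ΣQ = (22900·5.400 + 1700·589.0) / 24600 = 1125000/24600 = 45.73 mg/L; combined flow 24600 L/s.
Travel time t = 12.3·1000 / 0.74 = 16620 s = 4.617 h.
Half-life 0.375 d → k = ln 2 / 0.375 = 1.848 d⁻¹.
Applying C = C₀e^(−kt): 45.73 × 0.7008 = 32.05 mg/L.
At the second outfall, C = (24600·32.05 + 4290·330.0) / (24600 + 4290) = 76.29 mg/L.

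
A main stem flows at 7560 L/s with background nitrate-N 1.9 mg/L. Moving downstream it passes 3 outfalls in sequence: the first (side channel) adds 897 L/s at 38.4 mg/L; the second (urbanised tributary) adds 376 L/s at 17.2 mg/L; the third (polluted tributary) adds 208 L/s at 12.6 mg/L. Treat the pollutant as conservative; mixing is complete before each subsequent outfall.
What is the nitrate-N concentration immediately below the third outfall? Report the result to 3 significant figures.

6.40 mg/L

After outfall 1: Q = 7560 + 897.0 = 8457 L/s; C = (7560·1.900 + 897.0·38.40)/8457 = 5.771 mg/L.
After outfall 2: Q = 8457 + 376.0 = 8833 L/s; C = (8457·5.771 + 376.0·17.20)/8833 = 6.258 mg/L.
After outfall 3: Q = 8833 + 208.0 = 9041 L/s; C = (8833·6.258 + 208.0·12.60)/9041 = 6.404 mg/L.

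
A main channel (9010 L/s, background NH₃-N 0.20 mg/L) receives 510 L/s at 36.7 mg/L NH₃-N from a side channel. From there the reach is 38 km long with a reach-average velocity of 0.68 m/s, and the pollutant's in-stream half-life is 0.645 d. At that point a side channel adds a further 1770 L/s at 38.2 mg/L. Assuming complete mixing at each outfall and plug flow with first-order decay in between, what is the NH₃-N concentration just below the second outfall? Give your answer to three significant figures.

Mixed concentration C = ΣQC/ΣQ = (9010·0.2000 + 510.0·36.70) / 9520 = 20520/9520 = 2.155 mg/L; combined flow 9520 L/s.
Travel time t = 38·1000 / 0.68 = 55880 s = 15.52 h.
Half-life 0.645 d → k = ln 2 / 0.645 = 1.075 d⁻¹.
Decay over the reach: 2.155·exp(−kt) = 2.155·0.4990 = 1.076 mg/L.
At the second outfall, C = (9520·1.076 + 1770·38.20) / (9520 + 1770) = 6.896 mg/L.

6.90 mg/L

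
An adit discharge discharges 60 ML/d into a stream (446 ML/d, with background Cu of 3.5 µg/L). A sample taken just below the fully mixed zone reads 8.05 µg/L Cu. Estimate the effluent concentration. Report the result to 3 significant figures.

41.9 µg/L

Mass balance: 446.0·3.500 + 60.00·Cₑ = 506.0·8.050
→ Cₑ = (506.0·8.050 − 446.0·3.500) / 60.00 = 41.87 µg/L.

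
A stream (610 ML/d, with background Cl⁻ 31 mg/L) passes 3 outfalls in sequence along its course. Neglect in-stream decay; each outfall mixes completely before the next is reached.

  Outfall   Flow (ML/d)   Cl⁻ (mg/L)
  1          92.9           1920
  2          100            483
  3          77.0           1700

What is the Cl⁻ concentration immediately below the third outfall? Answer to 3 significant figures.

428 mg/L

Below outfall 1: Q → 702.9 ML/d, C = (610.0·31.00 + 92.90·1920)/702.9 = 280.7 mg/L.
Below outfall 2: Q → 802.9 ML/d, C = (702.9·280.7 + 100.0·483.0)/802.9 = 305.9 mg/L.
Below outfall 3: Q → 879.9 ML/d, C = (802.9·305.9 + 77.00·1700)/879.9 = 427.9 mg/L.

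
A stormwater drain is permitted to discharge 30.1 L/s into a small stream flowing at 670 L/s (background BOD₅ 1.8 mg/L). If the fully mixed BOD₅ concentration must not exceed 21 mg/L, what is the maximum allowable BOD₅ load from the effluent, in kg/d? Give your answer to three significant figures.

1170 kg/d

Mass balance at the limit: 670.0·1.800 + 30.10·Cₑ = 700.1·21 → Cₑ = 448.4 mg/L.
30.10 L/s = 0.03010 m³/s. Load = 0.03010 m³/s × 448.4 g/m³ × 86 400 s/d = 1166 kg/d.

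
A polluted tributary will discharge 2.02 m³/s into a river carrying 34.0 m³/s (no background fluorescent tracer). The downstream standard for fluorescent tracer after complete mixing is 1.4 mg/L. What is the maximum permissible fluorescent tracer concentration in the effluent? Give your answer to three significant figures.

At the limit, (Qr·Cr + Qe·Cₑ)/(Qr + Qe) = 1.4:
Cₑ = (36.02·1.4 − 34.00·0) / 2.020 = 24.96 mg/L.

25.0 mg/L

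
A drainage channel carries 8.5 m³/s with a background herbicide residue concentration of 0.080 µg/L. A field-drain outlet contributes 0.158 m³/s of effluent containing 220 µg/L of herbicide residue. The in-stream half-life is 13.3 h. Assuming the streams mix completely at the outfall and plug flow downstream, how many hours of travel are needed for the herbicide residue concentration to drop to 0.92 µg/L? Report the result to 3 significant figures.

Mixed concentration C = ΣQC/ΣQ = (8.500·0.08000 + 0.1580·220.0) / 8.658 = 35.44/8.658 = 4.093 µg/L.
Half-life 13.3 h → k = ln 2 / 13.3 = 0.05212 h⁻¹ = 1.251 d⁻¹.
4.093·exp(−k·t) = 0.92 → t = ln(4.093/0.92)/k = 103100 s = 28.64 h.

28.6 h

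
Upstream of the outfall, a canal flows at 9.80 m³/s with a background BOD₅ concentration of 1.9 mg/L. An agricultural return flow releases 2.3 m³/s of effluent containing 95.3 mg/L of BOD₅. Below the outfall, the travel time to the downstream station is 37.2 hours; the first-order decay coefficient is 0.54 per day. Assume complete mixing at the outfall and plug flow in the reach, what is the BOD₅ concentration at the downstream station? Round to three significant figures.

Conservation of mass: C = (9.800·1.900 + 2.300·95.30) / 12.10 = 237.8/12.10 = 19.65 mg/L.
Applying C = C₀e^(−kt): 19.65 × 0.4330 = 8.510 mg/L.

8.51 mg/L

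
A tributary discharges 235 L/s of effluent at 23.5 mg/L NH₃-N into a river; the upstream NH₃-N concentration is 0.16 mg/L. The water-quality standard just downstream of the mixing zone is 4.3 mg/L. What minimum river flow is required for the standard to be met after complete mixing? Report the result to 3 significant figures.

Set C_mix = 4.3: (Q·0.1600 + 235.0·23.50) / (Q + 235.0) = 4.3
→ Q = 235.0·(23.50 − 4.3)/(4.3 − 0.1600) = 1090 L/s.

1090 L/s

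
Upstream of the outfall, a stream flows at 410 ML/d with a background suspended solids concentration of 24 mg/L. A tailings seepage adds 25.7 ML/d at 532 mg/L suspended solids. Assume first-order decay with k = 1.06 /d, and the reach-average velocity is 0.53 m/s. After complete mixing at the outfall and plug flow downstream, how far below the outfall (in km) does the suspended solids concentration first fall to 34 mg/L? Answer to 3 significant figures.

20.0 km

Mixed concentration C = ΣQC/ΣQ = (410.0·24.00 + 25.70·532.0) / 435.7 = 23510/435.7 = 53.96 mg/L.
Set 53.96·exp(−k·t) = 34 → t = ln(53.96/34)/k = 37650 s = 10.46 h.
Distance = v·t = 0.53·37650 = 19960 m = 19.96 km.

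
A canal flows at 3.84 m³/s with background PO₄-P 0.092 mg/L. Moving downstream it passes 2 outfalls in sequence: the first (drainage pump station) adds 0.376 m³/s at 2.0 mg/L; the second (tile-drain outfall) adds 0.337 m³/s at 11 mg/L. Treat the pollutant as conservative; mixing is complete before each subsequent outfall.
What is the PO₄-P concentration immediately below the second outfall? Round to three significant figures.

1.06 mg/L

Outfall 1: combined Q = 4.216 m³/s; C = (3.840·0.09200 + 0.3760·2.000)/4.216 = 0.2622 mg/L.
Outfall 2: combined Q = 4.553 m³/s; C = (4.216·0.2622 + 0.3370·11.00)/4.553 = 1.057 mg/L.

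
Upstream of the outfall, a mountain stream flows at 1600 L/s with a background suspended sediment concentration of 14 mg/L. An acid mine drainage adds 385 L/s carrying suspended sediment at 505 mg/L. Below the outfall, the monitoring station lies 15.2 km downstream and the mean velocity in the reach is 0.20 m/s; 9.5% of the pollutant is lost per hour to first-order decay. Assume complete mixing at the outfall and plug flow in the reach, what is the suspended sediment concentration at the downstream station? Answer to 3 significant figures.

After mixing, C = (1600·14.00 + 385.0·505.0) / 1985 = 216800/1985 = 109.2 mg/L.
Travel time t = 15.2·1000 / 0.20 = 76000 s = 21.11 h.
9.5%/h lost → k = −ln(1 − 0.095) = 0.09982 h⁻¹.
First-order decay: C = 109.2·exp(−k·t) = 109.2·0.1216 = 13.28 mg/L.

13.3 mg/L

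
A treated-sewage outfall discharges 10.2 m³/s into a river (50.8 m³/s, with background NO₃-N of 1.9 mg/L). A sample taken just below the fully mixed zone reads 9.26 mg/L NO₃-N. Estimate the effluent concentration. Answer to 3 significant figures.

45.9 mg/L

Mass balance: 50.80·1.900 + 10.20·Cₑ = 61.00·9.260
→ Cₑ = (61.00·9.260 − 50.80·1.900) / 10.20 = 45.92 mg/L.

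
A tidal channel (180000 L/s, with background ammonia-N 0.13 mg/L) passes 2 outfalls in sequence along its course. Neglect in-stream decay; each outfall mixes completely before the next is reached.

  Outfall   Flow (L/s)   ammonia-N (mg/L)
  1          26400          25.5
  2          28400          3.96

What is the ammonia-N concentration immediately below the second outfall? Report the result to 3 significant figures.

Below outfall 1: Q → 206400 L/s, C = (180000·0.1300 + 26400·25.50)/206400 = 3.375 mg/L.
Below outfall 2: Q → 234800 L/s, C = (206400·3.375 + 28400·3.960)/234800 = 3.446 mg/L.

3.45 mg/L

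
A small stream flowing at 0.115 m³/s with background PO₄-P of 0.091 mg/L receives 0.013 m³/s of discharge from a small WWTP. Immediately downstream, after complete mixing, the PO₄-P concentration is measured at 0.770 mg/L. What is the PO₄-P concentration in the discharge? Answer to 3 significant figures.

6.78 mg/L

Mass balance: 0.1150·0.09100 + 0.01300·Cₑ = 0.1280·0.7700
→ Cₑ = (0.1280·0.7700 − 0.1150·0.09100) / 0.01300 = 6.777 mg/L.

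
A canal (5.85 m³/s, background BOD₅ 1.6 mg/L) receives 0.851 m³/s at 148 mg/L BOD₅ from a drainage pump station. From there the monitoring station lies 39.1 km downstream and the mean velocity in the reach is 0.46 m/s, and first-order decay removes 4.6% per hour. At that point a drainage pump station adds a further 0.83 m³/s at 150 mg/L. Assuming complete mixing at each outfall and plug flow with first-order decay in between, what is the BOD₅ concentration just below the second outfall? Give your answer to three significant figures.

22.4 mg/L

Mass balance: C = (5.850·1.600 + 0.8510·148.0) / 6.701 = 135.3/6.701 = 20.19 mg/L; combined flow 6.701 m³/s.
Travel time t = 39.1·1000 / 0.46 = 85000 s = 23.61 h.
4.6%/h lost → k = −ln(1 − 0.046) = 0.04709 h⁻¹.
Decay over the reach: 20.19·exp(−kt) = 20.19·0.3289 = 6.642 mg/L.
At the second outfall, C = (6.701·6.642 + 0.8300·150.0) / (6.701 + 0.8300) = 22.44 mg/L.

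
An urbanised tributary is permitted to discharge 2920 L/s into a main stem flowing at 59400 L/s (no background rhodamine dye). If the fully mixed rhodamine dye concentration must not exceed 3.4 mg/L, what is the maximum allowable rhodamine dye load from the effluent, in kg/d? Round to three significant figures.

Mass balance at the limit: 59400·0 + 2920·Cₑ = 62320·3.4 → Cₑ = 72.56 mg/L.
2920 L/s = 2.920 m³/s. Load = 2.920 m³/s × 72.56 g/m³ × 86 400 s/d = 18310 kg/d.

18300 kg/d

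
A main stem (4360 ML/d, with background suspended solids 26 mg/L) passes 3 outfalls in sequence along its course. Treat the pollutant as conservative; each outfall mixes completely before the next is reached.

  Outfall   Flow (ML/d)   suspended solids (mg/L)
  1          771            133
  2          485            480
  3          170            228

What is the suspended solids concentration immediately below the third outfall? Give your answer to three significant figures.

84.2 mg/L

Below outfall 1: Q → 5131 ML/d, C = (4360·26.00 + 771.0·133.0)/5131 = 42.08 mg/L.
Below outfall 2: Q → 5616 ML/d, C = (5131·42.08 + 485.0·480.0)/5616 = 79.90 mg/L.
Below outfall 3: Q → 5786 ML/d, C = (5616·79.90 + 170.0·228.0)/5786 = 84.25 mg/L.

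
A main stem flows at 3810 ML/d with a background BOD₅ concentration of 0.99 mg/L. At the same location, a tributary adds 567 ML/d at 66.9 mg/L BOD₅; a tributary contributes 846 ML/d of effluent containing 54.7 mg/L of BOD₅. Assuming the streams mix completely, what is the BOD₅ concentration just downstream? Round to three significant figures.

16.8 mg/L

Flow-weighted average: C = (3810·0.9900 + 567.0·66.90 + 846.0·54.70) / 5223 = 87980/5223 = 16.84 mg/L.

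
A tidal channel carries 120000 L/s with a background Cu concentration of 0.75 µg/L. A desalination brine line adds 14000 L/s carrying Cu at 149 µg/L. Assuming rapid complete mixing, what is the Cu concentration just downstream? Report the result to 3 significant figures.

16.2 µg/L

Mass balance: C = (120000·0.7500 + 14000·149.0) / 134000 = 2176000/134000 = 16.24 µg/L.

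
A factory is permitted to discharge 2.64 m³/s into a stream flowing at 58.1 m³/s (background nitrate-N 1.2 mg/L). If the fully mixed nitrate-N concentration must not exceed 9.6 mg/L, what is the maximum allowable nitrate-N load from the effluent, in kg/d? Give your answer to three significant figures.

Mass balance at the limit: 58.10·1.200 + 2.640·Cₑ = 60.74·9.6 → Cₑ = 194.5 mg/L.
Load = 2.640 m³/s × 194.5 g/m³ × 86 400 s/d = 44360 kg/d.

44400 kg/d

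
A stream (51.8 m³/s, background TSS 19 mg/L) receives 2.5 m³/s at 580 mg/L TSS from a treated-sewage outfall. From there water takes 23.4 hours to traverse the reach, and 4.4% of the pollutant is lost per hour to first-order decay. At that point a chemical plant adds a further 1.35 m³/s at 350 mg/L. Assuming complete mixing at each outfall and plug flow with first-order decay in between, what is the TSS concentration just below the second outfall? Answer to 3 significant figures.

Flow-weighted average: C = (51.80·19.00 + 2.500·580.0) / 54.30 = 2434/54.30 = 44.83 mg/L; combined flow 54.30 m³/s.
4.4%/h lost → k = −ln(1 − 0.044) = 0.04500 h⁻¹.
Applying C = C₀e^(−kt): 44.83 × 0.3489 = 15.64 mg/L.
At the second outfall, C = (54.30·15.64 + 1.350·350.0) / (54.30 + 1.350) = 23.75 mg/L.

23.8 mg/L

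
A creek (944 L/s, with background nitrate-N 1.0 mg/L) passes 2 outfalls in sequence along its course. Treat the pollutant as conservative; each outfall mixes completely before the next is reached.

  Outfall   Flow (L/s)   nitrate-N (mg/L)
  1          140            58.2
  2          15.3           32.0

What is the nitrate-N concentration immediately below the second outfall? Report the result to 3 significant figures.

Outfall 1: combined Q = 1084 L/s; C = (944.0·1.000 + 140.0·58.20)/1084 = 8.387 mg/L.
Outfall 2: combined Q = 1099 L/s; C = (1084·8.387 + 15.30·32.00)/1099 = 8.716 mg/L.

8.72 mg/L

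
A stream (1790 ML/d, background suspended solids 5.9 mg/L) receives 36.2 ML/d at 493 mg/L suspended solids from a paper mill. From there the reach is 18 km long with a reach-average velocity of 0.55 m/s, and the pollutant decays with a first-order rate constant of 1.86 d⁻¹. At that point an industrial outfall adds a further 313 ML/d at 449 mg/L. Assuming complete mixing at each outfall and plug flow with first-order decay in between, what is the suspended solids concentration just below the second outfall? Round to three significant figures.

72.3 mg/L

Conservation of mass: C = (1790·5.900 + 36.20·493.0) / 1826 = 28410/1826 = 15.56 mg/L; combined flow 1826 ML/d.
Travel time t = 18·1000 / 0.55 = 32730 s = 9.091 h.
First-order decay: C = 15.56·exp(−k·t) = 15.56·0.4943 = 7.690 mg/L.
At the second outfall, C = (1826·7.690 + 313.0·449.0) / (1826 + 313.0) = 72.26 mg/L.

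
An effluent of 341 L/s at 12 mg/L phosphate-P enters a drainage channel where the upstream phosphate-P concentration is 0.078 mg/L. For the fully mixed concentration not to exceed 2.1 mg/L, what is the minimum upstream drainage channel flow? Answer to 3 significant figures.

Set C_mix = 2.1: (Q·0.07800 + 341.0·12.00) / (Q + 341.0) = 2.1
→ Q = 341.0·(12.00 − 2.1)/(2.1 − 0.07800) = 1670 L/s.

1670 L/s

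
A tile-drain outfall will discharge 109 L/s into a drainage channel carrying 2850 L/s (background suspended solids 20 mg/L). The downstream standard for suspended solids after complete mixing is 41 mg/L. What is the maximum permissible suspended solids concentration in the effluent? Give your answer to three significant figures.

At the limit, (Qr·Cr + Qe·Cₑ)/(Qr + Qe) = 41:
Cₑ = (2959·41 − 2850·20.00) / 109.0 = 590.1 mg/L.

590 mg/L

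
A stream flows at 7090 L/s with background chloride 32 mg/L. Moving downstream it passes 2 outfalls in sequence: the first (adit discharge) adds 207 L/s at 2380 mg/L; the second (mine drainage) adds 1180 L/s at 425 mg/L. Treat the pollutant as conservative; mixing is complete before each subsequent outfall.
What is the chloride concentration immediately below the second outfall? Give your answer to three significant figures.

144 mg/L

After outfall 1: Q = 7090 + 207.0 = 7297 L/s; C = (7090·32.00 + 207.0·2380)/7297 = 98.61 mg/L.
After outfall 2: Q = 7297 + 1180 = 8477 L/s; C = (7297·98.61 + 1180·425.0)/8477 = 144.0 mg/L.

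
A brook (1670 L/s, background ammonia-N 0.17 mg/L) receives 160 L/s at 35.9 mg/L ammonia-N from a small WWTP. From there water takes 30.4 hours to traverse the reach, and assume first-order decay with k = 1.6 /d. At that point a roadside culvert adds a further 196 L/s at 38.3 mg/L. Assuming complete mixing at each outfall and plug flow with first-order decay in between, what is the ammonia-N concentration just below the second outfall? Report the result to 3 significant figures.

4.10 mg/L

After mixing, C = (1670·0.1700 + 160.0·35.90) / 1830 = 6028/1830 = 3.294 mg/L; combined flow 1830 L/s.
Applying C = C₀e^(−kt): 3.294 × 0.1318 = 0.4341 mg/L.
At the second outfall, C = (1830·0.4341 + 196.0·38.30) / (1830 + 196.0) = 4.097 mg/L.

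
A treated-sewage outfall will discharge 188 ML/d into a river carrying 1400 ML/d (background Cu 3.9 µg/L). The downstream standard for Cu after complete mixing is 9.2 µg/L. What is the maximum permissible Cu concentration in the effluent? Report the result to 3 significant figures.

48.7 µg/L

At the limit, (Qr·Cr + Qe·Cₑ)/(Qr + Qe) = 9.2:
Cₑ = (1588·9.2 − 1400·3.900) / 188.0 = 48.67 µg/L.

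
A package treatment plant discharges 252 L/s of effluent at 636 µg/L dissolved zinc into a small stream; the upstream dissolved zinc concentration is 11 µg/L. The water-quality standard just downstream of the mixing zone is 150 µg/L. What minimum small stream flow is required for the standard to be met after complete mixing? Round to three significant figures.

881 L/s

Set C_mix = 150: (Q·11.00 + 252.0·636.0) / (Q + 252.0) = 150
→ Q = 252.0·(636.0 − 150)/(150 − 11.00) = 881.1 L/s.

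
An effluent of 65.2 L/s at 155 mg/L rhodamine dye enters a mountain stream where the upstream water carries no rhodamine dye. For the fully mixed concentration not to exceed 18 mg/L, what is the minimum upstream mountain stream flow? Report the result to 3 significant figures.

Set C_mix = 18: (Q·0 + 65.20·155.0) / (Q + 65.20) = 18
→ Q = 65.20·(155.0 − 18)/(18 − 0) = 496.2 L/s.

496 L/s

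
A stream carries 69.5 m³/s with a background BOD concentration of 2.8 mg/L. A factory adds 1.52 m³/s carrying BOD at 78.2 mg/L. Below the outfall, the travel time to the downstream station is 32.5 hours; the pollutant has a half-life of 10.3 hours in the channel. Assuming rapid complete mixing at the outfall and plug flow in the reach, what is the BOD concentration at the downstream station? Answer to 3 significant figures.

After mixing, C = (69.50·2.800 + 1.520·78.20) / 71.02 = 313.5/71.02 = 4.414 mg/L.
Half-life 10.3 h → k = ln 2 / 10.3 = 0.06730 h⁻¹ = 1.615 d⁻¹.
First-order decay: C = 4.414·exp(−k·t) = 4.414·0.1122 = 0.4954 mg/L.

0.495 mg/L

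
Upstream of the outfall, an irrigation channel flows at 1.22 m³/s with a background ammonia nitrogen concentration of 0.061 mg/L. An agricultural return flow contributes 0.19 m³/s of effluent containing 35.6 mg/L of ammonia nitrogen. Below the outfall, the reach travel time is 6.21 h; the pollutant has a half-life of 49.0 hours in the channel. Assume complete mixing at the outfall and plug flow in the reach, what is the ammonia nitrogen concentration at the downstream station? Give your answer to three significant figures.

Flow-weighted average: C = (1.220·0.06100 + 0.1900·35.60) / 1.410 = 6.838/1.410 = 4.850 mg/L.
Half-life 49.0 h → k = ln 2 / 49.0 = 0.01415 h⁻¹ = 0.3395 d⁻¹.
After decay, C = 4.850 × e^(−kt) = 4.850 × 0.9159 = 4.442 mg/L.

4.44 mg/L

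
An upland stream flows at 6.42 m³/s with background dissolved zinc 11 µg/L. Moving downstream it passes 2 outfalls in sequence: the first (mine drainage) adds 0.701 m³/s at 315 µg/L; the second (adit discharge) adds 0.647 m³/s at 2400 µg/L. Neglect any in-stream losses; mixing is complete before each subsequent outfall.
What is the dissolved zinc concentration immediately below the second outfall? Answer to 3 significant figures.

Below outfall 1: Q → 7.121 m³/s, C = (6.420·11.00 + 0.7010·315.0)/7.121 = 40.93 µg/L.
Below outfall 2: Q → 7.768 m³/s, C = (7.121·40.93 + 0.6470·2400)/7.768 = 237.4 µg/L.

237 µg/L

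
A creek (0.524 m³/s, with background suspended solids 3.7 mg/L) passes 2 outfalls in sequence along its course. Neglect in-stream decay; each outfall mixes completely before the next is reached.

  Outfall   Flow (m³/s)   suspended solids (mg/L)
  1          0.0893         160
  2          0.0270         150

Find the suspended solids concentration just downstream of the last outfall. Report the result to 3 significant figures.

After outfall 1: Q = 0.5240 + 0.08930 = 0.6133 m³/s; C = (0.5240·3.700 + 0.08930·160.0)/0.6133 = 26.46 mg/L.
After outfall 2: Q = 0.6133 + 0.02700 = 0.6403 m³/s; C = (0.6133·26.46 + 0.02700·150.0)/0.6403 = 31.67 mg/L.

31.7 mg/L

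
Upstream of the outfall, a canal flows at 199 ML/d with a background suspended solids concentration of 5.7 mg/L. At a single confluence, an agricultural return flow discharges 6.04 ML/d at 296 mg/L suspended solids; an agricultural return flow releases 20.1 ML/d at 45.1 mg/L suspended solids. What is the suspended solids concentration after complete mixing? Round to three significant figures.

17.0 mg/L

After mixing, C = (199.0·5.700 + 6.040·296.0 + 20.10·45.10) / 225.1 = 3829/225.1 = 17.01 mg/L.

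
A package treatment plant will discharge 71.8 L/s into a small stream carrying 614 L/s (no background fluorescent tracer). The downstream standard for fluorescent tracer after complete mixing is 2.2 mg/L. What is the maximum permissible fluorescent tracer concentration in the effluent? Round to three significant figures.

At the limit, (Qr·Cr + Qe·Cₑ)/(Qr + Qe) = 2.2:
Cₑ = (685.8·2.2 − 614.0·0) / 71.80 = 21.01 mg/L.

21.0 mg/L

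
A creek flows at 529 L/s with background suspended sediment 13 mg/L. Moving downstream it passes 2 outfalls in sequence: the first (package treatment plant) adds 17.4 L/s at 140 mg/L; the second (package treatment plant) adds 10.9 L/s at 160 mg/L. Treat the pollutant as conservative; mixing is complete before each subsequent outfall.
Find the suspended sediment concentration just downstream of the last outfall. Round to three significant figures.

Below outfall 1: Q → 546.4 L/s, C = (529.0·13.00 + 17.40·140.0)/546.4 = 17.04 mg/L.
Below outfall 2: Q → 557.3 L/s, C = (546.4·17.04 + 10.90·160.0)/557.3 = 19.84 mg/L.

19.8 mg/L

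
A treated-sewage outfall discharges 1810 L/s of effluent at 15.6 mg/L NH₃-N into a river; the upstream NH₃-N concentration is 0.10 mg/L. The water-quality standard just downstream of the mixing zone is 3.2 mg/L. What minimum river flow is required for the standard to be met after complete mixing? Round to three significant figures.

Set C_mix = 3.2: (Q·0.1000 + 1810·15.60) / (Q + 1810) = 3.2
→ Q = 1810·(15.60 − 3.2)/(3.2 − 0.1000) = 7240 L/s.

7240 L/s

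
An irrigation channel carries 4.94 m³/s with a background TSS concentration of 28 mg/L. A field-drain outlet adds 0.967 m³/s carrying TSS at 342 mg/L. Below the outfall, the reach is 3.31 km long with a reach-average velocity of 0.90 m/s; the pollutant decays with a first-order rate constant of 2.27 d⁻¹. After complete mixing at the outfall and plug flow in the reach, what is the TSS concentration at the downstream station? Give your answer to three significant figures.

72.1 mg/L

After mixing, C = (4.940·28.00 + 0.9670·342.0) / 5.907 = 469.0/5.907 = 79.40 mg/L.
Travel time t = 3.31·1000 / 0.90 = 3678 s = 1.022 h.
Decay over the reach: 79.40·exp(−kt) = 79.40·0.9079 = 72.09 mg/L.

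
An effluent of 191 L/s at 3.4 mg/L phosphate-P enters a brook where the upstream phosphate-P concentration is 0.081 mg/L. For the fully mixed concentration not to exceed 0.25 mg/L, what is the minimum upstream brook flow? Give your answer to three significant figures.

3560 L/s

Set C_mix = 0.25: (Q·0.08100 + 191.0·3.400) / (Q + 191.0) = 0.25
→ Q = 191.0·(3.400 − 0.25)/(0.25 − 0.08100) = 3560 L/s.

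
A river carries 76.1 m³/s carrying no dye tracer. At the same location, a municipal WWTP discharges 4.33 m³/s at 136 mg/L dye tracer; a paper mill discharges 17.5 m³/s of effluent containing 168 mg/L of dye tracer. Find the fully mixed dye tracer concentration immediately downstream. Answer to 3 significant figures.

36.0 mg/L

Mixed concentration C = ΣQC/ΣQ = (76.10·0 + 4.330·136.0 + 17.50·168.0) / 97.93 = 3529/97.93 = 36.03 mg/L.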